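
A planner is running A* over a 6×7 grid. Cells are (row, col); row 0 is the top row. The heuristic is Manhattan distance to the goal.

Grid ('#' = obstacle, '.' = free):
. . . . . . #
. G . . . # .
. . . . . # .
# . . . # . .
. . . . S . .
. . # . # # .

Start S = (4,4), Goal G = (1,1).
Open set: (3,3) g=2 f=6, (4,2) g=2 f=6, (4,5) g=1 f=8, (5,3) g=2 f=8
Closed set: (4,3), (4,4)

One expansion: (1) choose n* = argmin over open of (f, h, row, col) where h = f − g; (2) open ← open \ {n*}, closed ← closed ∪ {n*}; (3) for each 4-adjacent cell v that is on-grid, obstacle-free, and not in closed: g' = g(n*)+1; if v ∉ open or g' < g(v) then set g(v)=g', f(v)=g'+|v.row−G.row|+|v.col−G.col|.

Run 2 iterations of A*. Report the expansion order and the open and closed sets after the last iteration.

step 1: expand (3,3) (f=6, h=4) → closed; open now [(2,3) g=3 f=6, (3,2) g=3 f=6, (4,2) g=2 f=6, (4,5) g=1 f=8, (5,3) g=2 f=8]
step 2: expand (2,3) (f=6, h=3) → closed; open now [(1,3) g=4 f=6, (2,2) g=4 f=6, (2,4) g=4 f=8, (3,2) g=3 f=6, (4,2) g=2 f=6, (4,5) g=1 f=8, (5,3) g=2 f=8]

order=[(3,3) → (2,3)]; open=[(1,3) g=4 f=6, (2,2) g=4 f=6, (2,4) g=4 f=8, (3,2) g=3 f=6, (4,2) g=2 f=6, (4,5) g=1 f=8, (5,3) g=2 f=8]; closed=[(2,3), (3,3), (4,3), (4,4)]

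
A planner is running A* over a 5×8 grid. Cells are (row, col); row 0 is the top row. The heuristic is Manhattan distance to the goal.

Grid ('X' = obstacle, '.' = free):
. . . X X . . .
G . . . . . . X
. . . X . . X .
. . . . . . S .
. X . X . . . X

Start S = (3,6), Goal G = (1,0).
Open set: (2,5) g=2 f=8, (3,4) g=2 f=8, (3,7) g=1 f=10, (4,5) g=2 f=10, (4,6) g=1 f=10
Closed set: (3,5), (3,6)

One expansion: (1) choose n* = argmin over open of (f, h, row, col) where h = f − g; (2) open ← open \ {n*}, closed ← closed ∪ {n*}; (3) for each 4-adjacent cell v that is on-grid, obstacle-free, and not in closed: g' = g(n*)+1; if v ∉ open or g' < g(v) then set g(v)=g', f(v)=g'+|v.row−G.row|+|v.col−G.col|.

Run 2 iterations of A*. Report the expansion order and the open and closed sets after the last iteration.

order=[(2,5) → (1,5)]; open=[(0,5) g=4 f=10, (1,4) g=4 f=8, (1,6) g=4 f=10, (2,4) g=3 f=8, (3,4) g=2 f=8, (3,7) g=1 f=10, (4,5) g=2 f=10, (4,6) g=1 f=10]; closed=[(1,5), (2,5), (3,5), (3,6)]

step 1: expand (2,5) (f=8, h=6) → closed; open now [(1,5) g=3 f=8, (2,4) g=3 f=8, (3,4) g=2 f=8, (3,7) g=1 f=10, (4,5) g=2 f=10, (4,6) g=1 f=10]
step 2: expand (1,5) (f=8, h=5) → closed; open now [(0,5) g=4 f=10, (1,4) g=4 f=8, (1,6) g=4 f=10, (2,4) g=3 f=8, (3,4) g=2 f=8, (3,7) g=1 f=10, (4,5) g=2 f=10, (4,6) g=1 f=10]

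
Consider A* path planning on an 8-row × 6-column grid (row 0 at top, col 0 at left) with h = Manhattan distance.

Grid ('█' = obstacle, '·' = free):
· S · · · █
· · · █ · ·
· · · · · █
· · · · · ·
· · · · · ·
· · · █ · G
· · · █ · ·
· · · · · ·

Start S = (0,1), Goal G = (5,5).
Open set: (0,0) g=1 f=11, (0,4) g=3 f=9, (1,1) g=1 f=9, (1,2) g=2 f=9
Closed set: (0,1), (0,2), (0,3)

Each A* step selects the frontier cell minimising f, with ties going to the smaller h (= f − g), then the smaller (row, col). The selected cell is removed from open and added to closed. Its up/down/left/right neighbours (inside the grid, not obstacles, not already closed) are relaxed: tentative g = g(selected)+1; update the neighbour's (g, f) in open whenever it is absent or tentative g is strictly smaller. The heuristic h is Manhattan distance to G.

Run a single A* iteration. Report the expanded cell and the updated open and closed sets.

expanded=(0,4); open=[(0,0) g=1 f=11, (1,1) g=1 f=9, (1,2) g=2 f=9, (1,4) g=4 f=9]; closed=[(0,1), (0,2), (0,3), (0,4)]

step 1: expand (0,4) (f=9, h=6) → closed; open now [(0,0) g=1 f=11, (1,1) g=1 f=9, (1,2) g=2 f=9, (1,4) g=4 f=9]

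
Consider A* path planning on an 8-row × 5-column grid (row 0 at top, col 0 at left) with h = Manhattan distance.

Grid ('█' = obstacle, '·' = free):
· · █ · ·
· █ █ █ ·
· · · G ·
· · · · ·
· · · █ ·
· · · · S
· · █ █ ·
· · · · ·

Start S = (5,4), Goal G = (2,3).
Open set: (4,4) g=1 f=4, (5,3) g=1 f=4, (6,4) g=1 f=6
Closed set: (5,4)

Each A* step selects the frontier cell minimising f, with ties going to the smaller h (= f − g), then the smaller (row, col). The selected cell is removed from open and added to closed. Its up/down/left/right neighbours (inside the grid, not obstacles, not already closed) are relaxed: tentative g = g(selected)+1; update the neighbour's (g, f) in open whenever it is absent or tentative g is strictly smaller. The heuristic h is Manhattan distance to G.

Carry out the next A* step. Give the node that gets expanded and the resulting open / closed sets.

expanded=(4,4); open=[(3,4) g=2 f=4, (5,3) g=1 f=4, (6,4) g=1 f=6]; closed=[(4,4), (5,4)]

step 1: expand (4,4) (f=4, h=3) → closed; open now [(3,4) g=2 f=4, (5,3) g=1 f=4, (6,4) g=1 f=6]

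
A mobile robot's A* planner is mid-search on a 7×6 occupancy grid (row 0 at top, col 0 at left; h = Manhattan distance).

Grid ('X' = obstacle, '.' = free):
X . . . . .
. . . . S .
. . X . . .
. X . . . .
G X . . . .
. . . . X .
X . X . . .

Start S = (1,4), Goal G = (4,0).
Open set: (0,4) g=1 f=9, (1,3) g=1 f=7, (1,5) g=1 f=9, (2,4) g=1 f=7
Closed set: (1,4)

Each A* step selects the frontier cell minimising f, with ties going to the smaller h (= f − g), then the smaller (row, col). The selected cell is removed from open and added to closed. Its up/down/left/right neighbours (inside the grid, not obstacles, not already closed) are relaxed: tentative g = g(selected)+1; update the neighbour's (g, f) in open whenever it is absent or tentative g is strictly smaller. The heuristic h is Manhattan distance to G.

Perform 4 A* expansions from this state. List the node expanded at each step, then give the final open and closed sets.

step 1: expand (1,3) (f=7, h=6) → closed; open now [(0,3) g=2 f=9, (0,4) g=1 f=9, (1,2) g=2 f=7, (1,5) g=1 f=9, (2,3) g=2 f=7, (2,4) g=1 f=7]
step 2: expand (1,2) (f=7, h=5) → closed; open now [(0,2) g=3 f=9, (0,3) g=2 f=9, (0,4) g=1 f=9, (1,1) g=3 f=7, (1,5) g=1 f=9, (2,3) g=2 f=7, (2,4) g=1 f=7]
step 3: expand (1,1) (f=7, h=4) → closed; open now [(0,1) g=4 f=9, (0,2) g=3 f=9, (0,3) g=2 f=9, (0,4) g=1 f=9, (1,0) g=4 f=7, (1,5) g=1 f=9, (2,1) g=4 f=7, (2,3) g=2 f=7, (2,4) g=1 f=7]
step 4: expand (1,0) (f=7, h=3) → closed; open now [(0,1) g=4 f=9, (0,2) g=3 f=9, (0,3) g=2 f=9, (0,4) g=1 f=9, (1,5) g=1 f=9, (2,0) g=5 f=7, (2,1) g=4 f=7, (2,3) g=2 f=7, (2,4) g=1 f=7]

order=[(1,3) → (1,2) → (1,1) → (1,0)]; open=[(0,1) g=4 f=9, (0,2) g=3 f=9, (0,3) g=2 f=9, (0,4) g=1 f=9, (1,5) g=1 f=9, (2,0) g=5 f=7, (2,1) g=4 f=7, (2,3) g=2 f=7, (2,4) g=1 f=7]; closed=[(1,0), (1,1), (1,2), (1,3), (1,4)]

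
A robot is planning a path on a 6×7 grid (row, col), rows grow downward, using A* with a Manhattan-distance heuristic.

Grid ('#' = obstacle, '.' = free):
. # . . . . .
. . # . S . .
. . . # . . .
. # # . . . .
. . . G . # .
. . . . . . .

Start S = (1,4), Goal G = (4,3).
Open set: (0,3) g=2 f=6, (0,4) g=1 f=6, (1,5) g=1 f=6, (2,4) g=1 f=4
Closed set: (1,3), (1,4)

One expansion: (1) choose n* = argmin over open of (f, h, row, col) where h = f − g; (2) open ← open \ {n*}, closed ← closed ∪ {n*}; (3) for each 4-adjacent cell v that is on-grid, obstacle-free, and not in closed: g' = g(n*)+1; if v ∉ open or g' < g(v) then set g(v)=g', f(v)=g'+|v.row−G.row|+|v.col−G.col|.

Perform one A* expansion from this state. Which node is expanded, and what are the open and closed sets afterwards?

expanded=(2,4); open=[(0,3) g=2 f=6, (0,4) g=1 f=6, (1,5) g=1 f=6, (2,5) g=2 f=6, (3,4) g=2 f=4]; closed=[(1,3), (1,4), (2,4)]

step 1: expand (2,4) (f=4, h=3) → closed; open now [(0,3) g=2 f=6, (0,4) g=1 f=6, (1,5) g=1 f=6, (2,5) g=2 f=6, (3,4) g=2 f=4]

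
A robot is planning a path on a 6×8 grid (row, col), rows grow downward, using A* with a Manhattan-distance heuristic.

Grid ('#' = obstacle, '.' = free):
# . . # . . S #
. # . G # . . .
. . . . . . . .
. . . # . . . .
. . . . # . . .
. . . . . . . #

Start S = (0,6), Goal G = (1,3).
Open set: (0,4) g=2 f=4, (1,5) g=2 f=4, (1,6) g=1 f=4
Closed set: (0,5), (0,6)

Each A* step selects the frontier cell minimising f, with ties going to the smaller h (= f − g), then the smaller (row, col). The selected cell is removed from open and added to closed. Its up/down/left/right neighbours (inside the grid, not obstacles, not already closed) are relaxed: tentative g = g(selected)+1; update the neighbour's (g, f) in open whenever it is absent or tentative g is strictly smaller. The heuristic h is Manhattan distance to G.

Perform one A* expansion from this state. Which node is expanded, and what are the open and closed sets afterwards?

step 1: expand (0,4) (f=4, h=2) → closed; open now [(1,5) g=2 f=4, (1,6) g=1 f=4]

expanded=(0,4); open=[(1,5) g=2 f=4, (1,6) g=1 f=4]; closed=[(0,4), (0,5), (0,6)]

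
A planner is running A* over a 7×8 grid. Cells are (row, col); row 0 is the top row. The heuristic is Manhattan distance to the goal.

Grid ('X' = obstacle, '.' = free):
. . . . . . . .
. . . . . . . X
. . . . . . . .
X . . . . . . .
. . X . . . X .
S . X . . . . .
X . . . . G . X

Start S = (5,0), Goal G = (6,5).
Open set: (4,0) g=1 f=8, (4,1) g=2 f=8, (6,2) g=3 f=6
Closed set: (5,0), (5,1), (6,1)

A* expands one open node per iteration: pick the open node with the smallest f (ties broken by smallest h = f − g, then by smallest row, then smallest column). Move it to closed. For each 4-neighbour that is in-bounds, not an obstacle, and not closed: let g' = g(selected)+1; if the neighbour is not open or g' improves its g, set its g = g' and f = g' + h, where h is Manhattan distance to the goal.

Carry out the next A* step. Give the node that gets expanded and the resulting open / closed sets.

expanded=(6,2); open=[(4,0) g=1 f=8, (4,1) g=2 f=8, (6,3) g=4 f=6]; closed=[(5,0), (5,1), (6,1), (6,2)]

step 1: expand (6,2) (f=6, h=3) → closed; open now [(4,0) g=1 f=8, (4,1) g=2 f=8, (6,3) g=4 f=6]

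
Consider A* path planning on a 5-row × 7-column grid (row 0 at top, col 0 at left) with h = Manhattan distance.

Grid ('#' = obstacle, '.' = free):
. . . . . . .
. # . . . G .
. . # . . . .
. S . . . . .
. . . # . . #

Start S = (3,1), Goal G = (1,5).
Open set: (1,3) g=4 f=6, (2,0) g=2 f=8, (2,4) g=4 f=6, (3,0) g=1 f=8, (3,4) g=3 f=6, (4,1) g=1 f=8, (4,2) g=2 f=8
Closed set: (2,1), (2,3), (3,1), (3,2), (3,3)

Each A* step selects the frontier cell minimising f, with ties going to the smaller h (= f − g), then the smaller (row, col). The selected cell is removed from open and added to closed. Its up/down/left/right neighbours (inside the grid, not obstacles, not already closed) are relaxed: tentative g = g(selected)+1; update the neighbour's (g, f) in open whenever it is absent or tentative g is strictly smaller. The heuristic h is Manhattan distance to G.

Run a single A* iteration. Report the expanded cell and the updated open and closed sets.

step 1: expand (1,3) (f=6, h=2) → closed; open now [(0,3) g=5 f=8, (1,2) g=5 f=8, (1,4) g=5 f=6, (2,0) g=2 f=8, (2,4) g=4 f=6, (3,0) g=1 f=8, (3,4) g=3 f=6, (4,1) g=1 f=8, (4,2) g=2 f=8]

expanded=(1,3); open=[(0,3) g=5 f=8, (1,2) g=5 f=8, (1,4) g=5 f=6, (2,0) g=2 f=8, (2,4) g=4 f=6, (3,0) g=1 f=8, (3,4) g=3 f=6, (4,1) g=1 f=8, (4,2) g=2 f=8]; closed=[(1,3), (2,1), (2,3), (3,1), (3,2), (3,3)]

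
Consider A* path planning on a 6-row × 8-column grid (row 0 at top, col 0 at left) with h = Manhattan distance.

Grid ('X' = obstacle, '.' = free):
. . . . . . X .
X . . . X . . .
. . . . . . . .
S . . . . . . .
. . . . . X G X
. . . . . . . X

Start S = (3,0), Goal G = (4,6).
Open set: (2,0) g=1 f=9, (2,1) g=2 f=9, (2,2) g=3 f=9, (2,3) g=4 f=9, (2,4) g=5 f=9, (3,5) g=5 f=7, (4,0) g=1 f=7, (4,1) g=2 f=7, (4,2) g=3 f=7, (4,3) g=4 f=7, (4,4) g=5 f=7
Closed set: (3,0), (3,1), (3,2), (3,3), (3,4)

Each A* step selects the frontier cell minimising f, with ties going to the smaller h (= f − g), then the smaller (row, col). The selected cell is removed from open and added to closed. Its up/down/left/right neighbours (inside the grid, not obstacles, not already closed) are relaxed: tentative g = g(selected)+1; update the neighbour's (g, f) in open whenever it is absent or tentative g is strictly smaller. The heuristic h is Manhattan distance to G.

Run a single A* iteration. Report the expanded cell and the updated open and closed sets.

step 1: expand (3,5) (f=7, h=2) → closed; open now [(2,0) g=1 f=9, (2,1) g=2 f=9, (2,2) g=3 f=9, (2,3) g=4 f=9, (2,4) g=5 f=9, (2,5) g=6 f=9, (3,6) g=6 f=7, (4,0) g=1 f=7, (4,1) g=2 f=7, (4,2) g=3 f=7, (4,3) g=4 f=7, (4,4) g=5 f=7]

expanded=(3,5); open=[(2,0) g=1 f=9, (2,1) g=2 f=9, (2,2) g=3 f=9, (2,3) g=4 f=9, (2,4) g=5 f=9, (2,5) g=6 f=9, (3,6) g=6 f=7, (4,0) g=1 f=7, (4,1) g=2 f=7, (4,2) g=3 f=7, (4,3) g=4 f=7, (4,4) g=5 f=7]; closed=[(3,0), (3,1), (3,2), (3,3), (3,4), (3,5)]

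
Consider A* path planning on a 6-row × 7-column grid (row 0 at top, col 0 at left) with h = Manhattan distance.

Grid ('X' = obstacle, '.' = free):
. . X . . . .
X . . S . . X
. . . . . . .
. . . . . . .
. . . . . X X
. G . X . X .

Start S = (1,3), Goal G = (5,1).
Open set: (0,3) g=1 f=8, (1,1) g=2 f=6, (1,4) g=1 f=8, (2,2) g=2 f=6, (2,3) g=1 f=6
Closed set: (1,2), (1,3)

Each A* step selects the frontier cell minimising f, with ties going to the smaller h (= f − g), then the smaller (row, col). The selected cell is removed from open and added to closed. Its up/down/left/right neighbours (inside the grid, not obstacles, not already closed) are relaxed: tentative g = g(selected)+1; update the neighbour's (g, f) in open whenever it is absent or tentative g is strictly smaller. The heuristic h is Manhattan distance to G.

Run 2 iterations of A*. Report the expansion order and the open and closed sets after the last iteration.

step 1: expand (1,1) (f=6, h=4) → closed; open now [(0,1) g=3 f=8, (0,3) g=1 f=8, (1,4) g=1 f=8, (2,1) g=3 f=6, (2,2) g=2 f=6, (2,3) g=1 f=6]
step 2: expand (2,1) (f=6, h=3) → closed; open now [(0,1) g=3 f=8, (0,3) g=1 f=8, (1,4) g=1 f=8, (2,0) g=4 f=8, (2,2) g=2 f=6, (2,3) g=1 f=6, (3,1) g=4 f=6]

order=[(1,1) → (2,1)]; open=[(0,1) g=3 f=8, (0,3) g=1 f=8, (1,4) g=1 f=8, (2,0) g=4 f=8, (2,2) g=2 f=6, (2,3) g=1 f=6, (3,1) g=4 f=6]; closed=[(1,1), (1,2), (1,3), (2,1)]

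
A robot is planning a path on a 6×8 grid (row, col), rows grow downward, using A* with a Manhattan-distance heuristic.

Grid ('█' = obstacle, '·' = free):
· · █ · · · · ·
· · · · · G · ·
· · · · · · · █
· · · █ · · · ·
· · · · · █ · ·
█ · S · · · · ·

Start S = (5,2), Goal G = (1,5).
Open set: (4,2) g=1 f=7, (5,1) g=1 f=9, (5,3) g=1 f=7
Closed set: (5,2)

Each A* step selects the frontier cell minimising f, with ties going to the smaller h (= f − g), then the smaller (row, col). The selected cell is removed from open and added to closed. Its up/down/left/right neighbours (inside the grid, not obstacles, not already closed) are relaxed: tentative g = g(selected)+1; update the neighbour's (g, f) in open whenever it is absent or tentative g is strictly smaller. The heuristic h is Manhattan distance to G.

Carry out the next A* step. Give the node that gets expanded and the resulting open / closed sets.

expanded=(4,2); open=[(3,2) g=2 f=7, (4,1) g=2 f=9, (4,3) g=2 f=7, (5,1) g=1 f=9, (5,3) g=1 f=7]; closed=[(4,2), (5,2)]

step 1: expand (4,2) (f=7, h=6) → closed; open now [(3,2) g=2 f=7, (4,1) g=2 f=9, (4,3) g=2 f=7, (5,1) g=1 f=9, (5,3) g=1 f=7]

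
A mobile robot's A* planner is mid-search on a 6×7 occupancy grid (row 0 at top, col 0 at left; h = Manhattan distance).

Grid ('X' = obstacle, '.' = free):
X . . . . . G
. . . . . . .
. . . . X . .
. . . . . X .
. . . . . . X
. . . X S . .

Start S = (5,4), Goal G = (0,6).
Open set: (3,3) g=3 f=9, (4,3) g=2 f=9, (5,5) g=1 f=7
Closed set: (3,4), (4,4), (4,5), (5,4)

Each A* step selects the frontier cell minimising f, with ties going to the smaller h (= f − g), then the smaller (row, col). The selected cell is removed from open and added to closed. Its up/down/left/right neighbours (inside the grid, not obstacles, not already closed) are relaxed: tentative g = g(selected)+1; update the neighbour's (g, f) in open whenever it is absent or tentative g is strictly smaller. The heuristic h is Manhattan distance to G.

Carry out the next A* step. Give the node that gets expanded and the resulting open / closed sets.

step 1: expand (5,5) (f=7, h=6) → closed; open now [(3,3) g=3 f=9, (4,3) g=2 f=9, (5,6) g=2 f=7]

expanded=(5,5); open=[(3,3) g=3 f=9, (4,3) g=2 f=9, (5,6) g=2 f=7]; closed=[(3,4), (4,4), (4,5), (5,4), (5,5)]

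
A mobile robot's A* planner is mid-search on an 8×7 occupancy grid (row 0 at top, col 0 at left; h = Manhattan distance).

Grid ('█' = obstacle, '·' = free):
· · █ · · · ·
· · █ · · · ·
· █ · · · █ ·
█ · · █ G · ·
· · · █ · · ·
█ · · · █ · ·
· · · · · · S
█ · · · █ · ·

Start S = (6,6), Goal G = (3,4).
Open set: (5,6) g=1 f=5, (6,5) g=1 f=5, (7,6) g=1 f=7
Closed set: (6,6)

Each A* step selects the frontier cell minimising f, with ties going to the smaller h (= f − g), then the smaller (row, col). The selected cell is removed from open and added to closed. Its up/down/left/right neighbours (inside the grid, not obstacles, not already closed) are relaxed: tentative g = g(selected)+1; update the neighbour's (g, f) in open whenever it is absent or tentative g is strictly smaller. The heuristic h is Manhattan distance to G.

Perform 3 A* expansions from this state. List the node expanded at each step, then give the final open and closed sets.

step 1: expand (5,6) (f=5, h=4) → closed; open now [(4,6) g=2 f=5, (5,5) g=2 f=5, (6,5) g=1 f=5, (7,6) g=1 f=7]
step 2: expand (4,6) (f=5, h=3) → closed; open now [(3,6) g=3 f=5, (4,5) g=3 f=5, (5,5) g=2 f=5, (6,5) g=1 f=5, (7,6) g=1 f=7]
step 3: expand (3,6) (f=5, h=2) → closed; open now [(2,6) g=4 f=7, (3,5) g=4 f=5, (4,5) g=3 f=5, (5,5) g=2 f=5, (6,5) g=1 f=5, (7,6) g=1 f=7]

order=[(5,6) → (4,6) → (3,6)]; open=[(2,6) g=4 f=7, (3,5) g=4 f=5, (4,5) g=3 f=5, (5,5) g=2 f=5, (6,5) g=1 f=5, (7,6) g=1 f=7]; closed=[(3,6), (4,6), (5,6), (6,6)]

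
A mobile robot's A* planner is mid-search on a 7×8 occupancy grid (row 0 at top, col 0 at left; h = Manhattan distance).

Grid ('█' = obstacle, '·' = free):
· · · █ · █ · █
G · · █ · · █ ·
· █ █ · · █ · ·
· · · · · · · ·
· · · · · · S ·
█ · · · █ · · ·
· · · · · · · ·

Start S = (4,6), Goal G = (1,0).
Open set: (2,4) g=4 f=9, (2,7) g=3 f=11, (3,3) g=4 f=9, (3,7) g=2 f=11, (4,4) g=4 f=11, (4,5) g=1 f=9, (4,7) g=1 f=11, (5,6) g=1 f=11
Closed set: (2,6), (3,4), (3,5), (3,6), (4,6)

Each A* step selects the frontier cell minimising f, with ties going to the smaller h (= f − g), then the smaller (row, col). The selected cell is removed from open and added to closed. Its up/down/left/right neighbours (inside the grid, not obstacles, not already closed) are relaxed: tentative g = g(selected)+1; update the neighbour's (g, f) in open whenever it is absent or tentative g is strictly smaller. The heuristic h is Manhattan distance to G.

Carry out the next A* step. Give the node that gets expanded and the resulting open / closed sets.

step 1: expand (2,4) (f=9, h=5) → closed; open now [(1,4) g=5 f=9, (2,3) g=5 f=9, (2,7) g=3 f=11, (3,3) g=4 f=9, (3,7) g=2 f=11, (4,4) g=4 f=11, (4,5) g=1 f=9, (4,7) g=1 f=11, (5,6) g=1 f=11]

expanded=(2,4); open=[(1,4) g=5 f=9, (2,3) g=5 f=9, (2,7) g=3 f=11, (3,3) g=4 f=9, (3,7) g=2 f=11, (4,4) g=4 f=11, (4,5) g=1 f=9, (4,7) g=1 f=11, (5,6) g=1 f=11]; closed=[(2,4), (2,6), (3,4), (3,5), (3,6), (4,6)]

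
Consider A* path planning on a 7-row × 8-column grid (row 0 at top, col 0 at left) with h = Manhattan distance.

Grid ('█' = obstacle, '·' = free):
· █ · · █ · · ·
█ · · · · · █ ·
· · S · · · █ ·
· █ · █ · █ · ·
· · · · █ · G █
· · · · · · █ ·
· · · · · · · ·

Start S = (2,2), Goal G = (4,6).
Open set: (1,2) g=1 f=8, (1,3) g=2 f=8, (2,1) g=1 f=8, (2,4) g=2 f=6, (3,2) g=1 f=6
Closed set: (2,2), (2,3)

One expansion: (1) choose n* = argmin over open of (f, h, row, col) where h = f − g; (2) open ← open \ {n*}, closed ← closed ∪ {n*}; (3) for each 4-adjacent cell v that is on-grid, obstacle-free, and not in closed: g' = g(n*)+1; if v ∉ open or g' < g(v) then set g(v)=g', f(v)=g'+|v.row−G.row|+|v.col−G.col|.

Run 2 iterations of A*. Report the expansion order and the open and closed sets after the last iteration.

step 1: expand (2,4) (f=6, h=4) → closed; open now [(1,2) g=1 f=8, (1,3) g=2 f=8, (1,4) g=3 f=8, (2,1) g=1 f=8, (2,5) g=3 f=6, (3,2) g=1 f=6, (3,4) g=3 f=6]
step 2: expand (2,5) (f=6, h=3) → closed; open now [(1,2) g=1 f=8, (1,3) g=2 f=8, (1,4) g=3 f=8, (1,5) g=4 f=8, (2,1) g=1 f=8, (3,2) g=1 f=6, (3,4) g=3 f=6]

order=[(2,4) → (2,5)]; open=[(1,2) g=1 f=8, (1,3) g=2 f=8, (1,4) g=3 f=8, (1,5) g=4 f=8, (2,1) g=1 f=8, (3,2) g=1 f=6, (3,4) g=3 f=6]; closed=[(2,2), (2,3), (2,4), (2,5)]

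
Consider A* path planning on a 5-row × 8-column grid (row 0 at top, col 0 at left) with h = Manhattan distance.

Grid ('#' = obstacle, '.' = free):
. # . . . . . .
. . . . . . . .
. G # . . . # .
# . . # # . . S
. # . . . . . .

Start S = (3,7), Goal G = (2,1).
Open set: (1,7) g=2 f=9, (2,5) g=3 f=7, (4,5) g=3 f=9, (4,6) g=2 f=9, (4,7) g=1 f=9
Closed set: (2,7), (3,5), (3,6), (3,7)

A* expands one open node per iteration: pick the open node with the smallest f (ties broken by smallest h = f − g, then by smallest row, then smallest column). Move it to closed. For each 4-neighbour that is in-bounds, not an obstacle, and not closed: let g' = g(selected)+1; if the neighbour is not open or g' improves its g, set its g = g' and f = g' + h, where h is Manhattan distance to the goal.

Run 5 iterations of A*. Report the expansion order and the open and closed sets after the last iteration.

step 1: expand (2,5) (f=7, h=4) → closed; open now [(1,5) g=4 f=9, (1,7) g=2 f=9, (2,4) g=4 f=7, (4,5) g=3 f=9, (4,6) g=2 f=9, (4,7) g=1 f=9]
step 2: expand (2,4) (f=7, h=3) → closed; open now [(1,4) g=5 f=9, (1,5) g=4 f=9, (1,7) g=2 f=9, (2,3) g=5 f=7, (4,5) g=3 f=9, (4,6) g=2 f=9, (4,7) g=1 f=9]
step 3: expand (2,3) (f=7, h=2) → closed; open now [(1,3) g=6 f=9, (1,4) g=5 f=9, (1,5) g=4 f=9, (1,7) g=2 f=9, (4,5) g=3 f=9, (4,6) g=2 f=9, (4,7) g=1 f=9]
step 4: expand (1,3) (f=9, h=3) → closed; open now [(0,3) g=7 f=11, (1,2) g=7 f=9, (1,4) g=5 f=9, (1,5) g=4 f=9, (1,7) g=2 f=9, (4,5) g=3 f=9, (4,6) g=2 f=9, (4,7) g=1 f=9]
step 5: expand (1,2) (f=9, h=2) → closed; open now [(0,2) g=8 f=11, (0,3) g=7 f=11, (1,1) g=8 f=9, (1,4) g=5 f=9, (1,5) g=4 f=9, (1,7) g=2 f=9, (4,5) g=3 f=9, (4,6) g=2 f=9, (4,7) g=1 f=9]

order=[(2,5) → (2,4) → (2,3) → (1,3) → (1,2)]; open=[(0,2) g=8 f=11, (0,3) g=7 f=11, (1,1) g=8 f=9, (1,4) g=5 f=9, (1,5) g=4 f=9, (1,7) g=2 f=9, (4,5) g=3 f=9, (4,6) g=2 f=9, (4,7) g=1 f=9]; closed=[(1,2), (1,3), (2,3), (2,4), (2,5), (2,7), (3,5), (3,6), (3,7)]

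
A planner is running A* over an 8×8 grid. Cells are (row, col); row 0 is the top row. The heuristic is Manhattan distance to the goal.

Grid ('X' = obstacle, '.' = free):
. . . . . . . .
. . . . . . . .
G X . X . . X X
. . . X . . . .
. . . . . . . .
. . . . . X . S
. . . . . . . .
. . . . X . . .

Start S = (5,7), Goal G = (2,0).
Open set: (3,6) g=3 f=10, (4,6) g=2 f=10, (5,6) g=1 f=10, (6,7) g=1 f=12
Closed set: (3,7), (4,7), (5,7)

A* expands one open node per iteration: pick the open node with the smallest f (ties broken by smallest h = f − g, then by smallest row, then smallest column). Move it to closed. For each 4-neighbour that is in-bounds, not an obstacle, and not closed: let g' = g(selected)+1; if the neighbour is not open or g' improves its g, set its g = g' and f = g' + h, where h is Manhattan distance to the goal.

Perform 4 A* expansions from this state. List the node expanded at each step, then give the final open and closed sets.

order=[(3,6) → (3,5) → (2,5) → (2,4)]; open=[(1,4) g=7 f=12, (1,5) g=6 f=12, (3,4) g=5 f=10, (4,5) g=5 f=12, (4,6) g=2 f=10, (5,6) g=1 f=10, (6,7) g=1 f=12]; closed=[(2,4), (2,5), (3,5), (3,6), (3,7), (4,7), (5,7)]

step 1: expand (3,6) (f=10, h=7) → closed; open now [(3,5) g=4 f=10, (4,6) g=2 f=10, (5,6) g=1 f=10, (6,7) g=1 f=12]
step 2: expand (3,5) (f=10, h=6) → closed; open now [(2,5) g=5 f=10, (3,4) g=5 f=10, (4,5) g=5 f=12, (4,6) g=2 f=10, (5,6) g=1 f=10, (6,7) g=1 f=12]
step 3: expand (2,5) (f=10, h=5) → closed; open now [(1,5) g=6 f=12, (2,4) g=6 f=10, (3,4) g=5 f=10, (4,5) g=5 f=12, (4,6) g=2 f=10, (5,6) g=1 f=10, (6,7) g=1 f=12]
step 4: expand (2,4) (f=10, h=4) → closed; open now [(1,4) g=7 f=12, (1,5) g=6 f=12, (3,4) g=5 f=10, (4,5) g=5 f=12, (4,6) g=2 f=10, (5,6) g=1 f=10, (6,7) g=1 f=12]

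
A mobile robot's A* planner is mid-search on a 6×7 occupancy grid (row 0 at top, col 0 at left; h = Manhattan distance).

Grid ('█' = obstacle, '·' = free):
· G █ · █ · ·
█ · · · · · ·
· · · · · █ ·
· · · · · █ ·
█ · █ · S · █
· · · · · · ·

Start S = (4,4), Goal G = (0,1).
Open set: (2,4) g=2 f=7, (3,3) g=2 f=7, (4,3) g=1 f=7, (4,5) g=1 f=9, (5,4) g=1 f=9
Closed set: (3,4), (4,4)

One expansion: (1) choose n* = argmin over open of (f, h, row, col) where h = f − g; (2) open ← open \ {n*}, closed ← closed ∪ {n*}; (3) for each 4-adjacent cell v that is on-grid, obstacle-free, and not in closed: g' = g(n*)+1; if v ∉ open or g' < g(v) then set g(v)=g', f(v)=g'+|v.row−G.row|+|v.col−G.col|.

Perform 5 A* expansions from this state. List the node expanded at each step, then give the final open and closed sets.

order=[(2,4) → (1,4) → (1,3) → (0,3) → (1,2)]; open=[(1,1) g=6 f=7, (1,5) g=4 f=9, (2,2) g=6 f=9, (2,3) g=3 f=7, (3,3) g=2 f=7, (4,3) g=1 f=7, (4,5) g=1 f=9, (5,4) g=1 f=9]; closed=[(0,3), (1,2), (1,3), (1,4), (2,4), (3,4), (4,4)]

step 1: expand (2,4) (f=7, h=5) → closed; open now [(1,4) g=3 f=7, (2,3) g=3 f=7, (3,3) g=2 f=7, (4,3) g=1 f=7, (4,5) g=1 f=9, (5,4) g=1 f=9]
step 2: expand (1,4) (f=7, h=4) → closed; open now [(1,3) g=4 f=7, (1,5) g=4 f=9, (2,3) g=3 f=7, (3,3) g=2 f=7, (4,3) g=1 f=7, (4,5) g=1 f=9, (5,4) g=1 f=9]
step 3: expand (1,3) (f=7, h=3) → closed; open now [(0,3) g=5 f=7, (1,2) g=5 f=7, (1,5) g=4 f=9, (2,3) g=3 f=7, (3,3) g=2 f=7, (4,3) g=1 f=7, (4,5) g=1 f=9, (5,4) g=1 f=9]
step 4: expand (0,3) (f=7, h=2) → closed; open now [(1,2) g=5 f=7, (1,5) g=4 f=9, (2,3) g=3 f=7, (3,3) g=2 f=7, (4,3) g=1 f=7, (4,5) g=1 f=9, (5,4) g=1 f=9]
step 5: expand (1,2) (f=7, h=2) → closed; open now [(1,1) g=6 f=7, (1,5) g=4 f=9, (2,2) g=6 f=9, (2,3) g=3 f=7, (3,3) g=2 f=7, (4,3) g=1 f=7, (4,5) g=1 f=9, (5,4) g=1 f=9]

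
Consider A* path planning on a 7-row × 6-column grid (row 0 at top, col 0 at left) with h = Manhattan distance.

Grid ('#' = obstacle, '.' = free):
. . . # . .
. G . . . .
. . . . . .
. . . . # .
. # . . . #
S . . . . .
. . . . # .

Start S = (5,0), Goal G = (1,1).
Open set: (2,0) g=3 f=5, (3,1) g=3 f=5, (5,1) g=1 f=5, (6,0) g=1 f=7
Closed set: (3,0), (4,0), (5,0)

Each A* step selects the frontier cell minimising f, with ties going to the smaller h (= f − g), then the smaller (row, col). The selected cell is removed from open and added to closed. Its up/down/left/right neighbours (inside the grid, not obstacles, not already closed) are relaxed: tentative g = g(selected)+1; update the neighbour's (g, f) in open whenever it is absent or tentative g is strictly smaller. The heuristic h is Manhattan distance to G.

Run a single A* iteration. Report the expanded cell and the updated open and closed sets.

step 1: expand (2,0) (f=5, h=2) → closed; open now [(1,0) g=4 f=5, (2,1) g=4 f=5, (3,1) g=3 f=5, (5,1) g=1 f=5, (6,0) g=1 f=7]

expanded=(2,0); open=[(1,0) g=4 f=5, (2,1) g=4 f=5, (3,1) g=3 f=5, (5,1) g=1 f=5, (6,0) g=1 f=7]; closed=[(2,0), (3,0), (4,0), (5,0)]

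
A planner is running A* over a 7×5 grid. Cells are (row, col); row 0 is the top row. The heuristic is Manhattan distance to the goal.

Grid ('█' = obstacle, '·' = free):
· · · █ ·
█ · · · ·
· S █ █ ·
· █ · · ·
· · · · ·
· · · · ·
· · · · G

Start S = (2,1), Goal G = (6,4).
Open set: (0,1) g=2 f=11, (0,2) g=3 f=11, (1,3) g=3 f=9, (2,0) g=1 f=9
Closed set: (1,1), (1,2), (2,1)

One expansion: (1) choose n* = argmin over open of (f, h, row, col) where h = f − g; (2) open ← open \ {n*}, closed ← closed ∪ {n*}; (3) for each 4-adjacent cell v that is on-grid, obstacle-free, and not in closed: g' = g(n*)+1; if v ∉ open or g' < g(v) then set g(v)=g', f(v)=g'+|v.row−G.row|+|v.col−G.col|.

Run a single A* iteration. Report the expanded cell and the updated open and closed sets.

expanded=(1,3); open=[(0,1) g=2 f=11, (0,2) g=3 f=11, (1,4) g=4 f=9, (2,0) g=1 f=9]; closed=[(1,1), (1,2), (1,3), (2,1)]

step 1: expand (1,3) (f=9, h=6) → closed; open now [(0,1) g=2 f=11, (0,2) g=3 f=11, (1,4) g=4 f=9, (2,0) g=1 f=9]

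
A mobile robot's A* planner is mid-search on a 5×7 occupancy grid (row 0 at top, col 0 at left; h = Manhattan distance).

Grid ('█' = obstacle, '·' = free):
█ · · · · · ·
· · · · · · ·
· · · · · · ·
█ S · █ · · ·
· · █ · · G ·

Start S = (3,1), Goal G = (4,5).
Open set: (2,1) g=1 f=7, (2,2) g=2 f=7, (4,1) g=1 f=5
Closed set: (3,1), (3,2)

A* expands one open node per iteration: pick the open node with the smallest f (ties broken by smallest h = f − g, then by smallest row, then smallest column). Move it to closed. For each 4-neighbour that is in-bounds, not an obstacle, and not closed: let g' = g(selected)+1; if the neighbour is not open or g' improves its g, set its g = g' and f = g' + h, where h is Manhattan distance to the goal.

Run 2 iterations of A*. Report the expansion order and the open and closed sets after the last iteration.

step 1: expand (4,1) (f=5, h=4) → closed; open now [(2,1) g=1 f=7, (2,2) g=2 f=7, (4,0) g=2 f=7]
step 2: expand (2,2) (f=7, h=5) → closed; open now [(1,2) g=3 f=9, (2,1) g=1 f=7, (2,3) g=3 f=7, (4,0) g=2 f=7]

order=[(4,1) → (2,2)]; open=[(1,2) g=3 f=9, (2,1) g=1 f=7, (2,3) g=3 f=7, (4,0) g=2 f=7]; closed=[(2,2), (3,1), (3,2), (4,1)]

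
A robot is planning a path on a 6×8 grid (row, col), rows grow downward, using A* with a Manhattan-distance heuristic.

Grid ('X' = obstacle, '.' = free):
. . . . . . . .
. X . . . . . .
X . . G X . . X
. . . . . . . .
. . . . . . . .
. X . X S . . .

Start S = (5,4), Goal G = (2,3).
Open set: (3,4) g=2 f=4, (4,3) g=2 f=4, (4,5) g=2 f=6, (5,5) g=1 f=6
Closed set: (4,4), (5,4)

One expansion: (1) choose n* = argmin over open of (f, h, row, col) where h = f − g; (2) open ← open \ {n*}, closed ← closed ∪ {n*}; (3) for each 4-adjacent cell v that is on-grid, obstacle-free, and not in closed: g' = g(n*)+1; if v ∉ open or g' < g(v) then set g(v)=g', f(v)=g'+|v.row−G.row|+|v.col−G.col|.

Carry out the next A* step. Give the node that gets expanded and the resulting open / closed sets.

expanded=(3,4); open=[(3,3) g=3 f=4, (3,5) g=3 f=6, (4,3) g=2 f=4, (4,5) g=2 f=6, (5,5) g=1 f=6]; closed=[(3,4), (4,4), (5,4)]

step 1: expand (3,4) (f=4, h=2) → closed; open now [(3,3) g=3 f=4, (3,5) g=3 f=6, (4,3) g=2 f=4, (4,5) g=2 f=6, (5,5) g=1 f=6]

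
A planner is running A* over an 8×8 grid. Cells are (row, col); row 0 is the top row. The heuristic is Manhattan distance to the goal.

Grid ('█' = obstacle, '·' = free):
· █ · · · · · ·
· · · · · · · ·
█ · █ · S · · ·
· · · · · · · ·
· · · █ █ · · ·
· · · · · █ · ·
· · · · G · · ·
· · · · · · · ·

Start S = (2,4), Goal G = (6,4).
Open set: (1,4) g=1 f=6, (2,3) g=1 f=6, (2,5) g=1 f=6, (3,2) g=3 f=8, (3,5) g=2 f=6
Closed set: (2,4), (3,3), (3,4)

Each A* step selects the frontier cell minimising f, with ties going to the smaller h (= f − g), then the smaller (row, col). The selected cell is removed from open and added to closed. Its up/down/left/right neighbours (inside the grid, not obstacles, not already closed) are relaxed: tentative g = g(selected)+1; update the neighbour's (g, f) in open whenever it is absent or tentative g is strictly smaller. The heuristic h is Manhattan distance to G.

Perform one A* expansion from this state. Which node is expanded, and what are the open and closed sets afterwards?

step 1: expand (3,5) (f=6, h=4) → closed; open now [(1,4) g=1 f=6, (2,3) g=1 f=6, (2,5) g=1 f=6, (3,2) g=3 f=8, (3,6) g=3 f=8, (4,5) g=3 f=6]

expanded=(3,5); open=[(1,4) g=1 f=6, (2,3) g=1 f=6, (2,5) g=1 f=6, (3,2) g=3 f=8, (3,6) g=3 f=8, (4,5) g=3 f=6]; closed=[(2,4), (3,3), (3,4), (3,5)]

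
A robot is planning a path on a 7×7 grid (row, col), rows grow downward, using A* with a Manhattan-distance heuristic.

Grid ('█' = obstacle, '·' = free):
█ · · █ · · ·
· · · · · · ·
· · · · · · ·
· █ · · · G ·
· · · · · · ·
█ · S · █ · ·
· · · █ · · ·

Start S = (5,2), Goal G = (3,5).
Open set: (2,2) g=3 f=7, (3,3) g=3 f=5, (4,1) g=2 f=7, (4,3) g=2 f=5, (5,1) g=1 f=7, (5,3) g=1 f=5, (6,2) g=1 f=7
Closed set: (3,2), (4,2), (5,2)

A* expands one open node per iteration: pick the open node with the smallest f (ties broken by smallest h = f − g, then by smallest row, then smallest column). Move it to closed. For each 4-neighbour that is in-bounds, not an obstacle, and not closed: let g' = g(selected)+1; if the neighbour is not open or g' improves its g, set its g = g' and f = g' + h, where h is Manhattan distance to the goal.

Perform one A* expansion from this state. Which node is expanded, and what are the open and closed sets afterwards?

expanded=(3,3); open=[(2,2) g=3 f=7, (2,3) g=4 f=7, (3,4) g=4 f=5, (4,1) g=2 f=7, (4,3) g=2 f=5, (5,1) g=1 f=7, (5,3) g=1 f=5, (6,2) g=1 f=7]; closed=[(3,2), (3,3), (4,2), (5,2)]

step 1: expand (3,3) (f=5, h=2) → closed; open now [(2,2) g=3 f=7, (2,3) g=4 f=7, (3,4) g=4 f=5, (4,1) g=2 f=7, (4,3) g=2 f=5, (5,1) g=1 f=7, (5,3) g=1 f=5, (6,2) g=1 f=7]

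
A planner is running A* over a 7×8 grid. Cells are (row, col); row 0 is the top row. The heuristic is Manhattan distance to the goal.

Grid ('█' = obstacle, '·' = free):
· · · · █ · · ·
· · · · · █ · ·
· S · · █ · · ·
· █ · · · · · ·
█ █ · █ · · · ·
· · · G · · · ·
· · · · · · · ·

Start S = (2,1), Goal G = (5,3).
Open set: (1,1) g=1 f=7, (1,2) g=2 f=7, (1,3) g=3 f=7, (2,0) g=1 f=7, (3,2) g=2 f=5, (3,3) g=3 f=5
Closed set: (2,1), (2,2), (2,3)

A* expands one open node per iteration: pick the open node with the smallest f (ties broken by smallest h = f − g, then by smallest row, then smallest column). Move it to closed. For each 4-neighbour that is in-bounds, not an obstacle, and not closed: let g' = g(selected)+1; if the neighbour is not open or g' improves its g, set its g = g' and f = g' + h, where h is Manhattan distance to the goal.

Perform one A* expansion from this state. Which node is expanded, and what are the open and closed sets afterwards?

step 1: expand (3,3) (f=5, h=2) → closed; open now [(1,1) g=1 f=7, (1,2) g=2 f=7, (1,3) g=3 f=7, (2,0) g=1 f=7, (3,2) g=2 f=5, (3,4) g=4 f=7]

expanded=(3,3); open=[(1,1) g=1 f=7, (1,2) g=2 f=7, (1,3) g=3 f=7, (2,0) g=1 f=7, (3,2) g=2 f=5, (3,4) g=4 f=7]; closed=[(2,1), (2,2), (2,3), (3,3)]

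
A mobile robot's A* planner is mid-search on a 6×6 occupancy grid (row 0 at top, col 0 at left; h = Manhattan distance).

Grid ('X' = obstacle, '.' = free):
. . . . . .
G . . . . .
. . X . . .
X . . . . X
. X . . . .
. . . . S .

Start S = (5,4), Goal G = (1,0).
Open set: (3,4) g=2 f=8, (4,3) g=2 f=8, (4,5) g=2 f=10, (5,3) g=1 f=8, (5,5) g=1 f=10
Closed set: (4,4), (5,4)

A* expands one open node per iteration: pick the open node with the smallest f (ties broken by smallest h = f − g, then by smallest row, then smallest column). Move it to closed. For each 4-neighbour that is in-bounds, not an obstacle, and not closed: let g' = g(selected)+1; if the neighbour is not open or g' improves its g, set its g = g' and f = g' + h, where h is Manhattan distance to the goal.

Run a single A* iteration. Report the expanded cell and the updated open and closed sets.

step 1: expand (3,4) (f=8, h=6) → closed; open now [(2,4) g=3 f=8, (3,3) g=3 f=8, (4,3) g=2 f=8, (4,5) g=2 f=10, (5,3) g=1 f=8, (5,5) g=1 f=10]

expanded=(3,4); open=[(2,4) g=3 f=8, (3,3) g=3 f=8, (4,3) g=2 f=8, (4,5) g=2 f=10, (5,3) g=1 f=8, (5,5) g=1 f=10]; closed=[(3,4), (4,4), (5,4)]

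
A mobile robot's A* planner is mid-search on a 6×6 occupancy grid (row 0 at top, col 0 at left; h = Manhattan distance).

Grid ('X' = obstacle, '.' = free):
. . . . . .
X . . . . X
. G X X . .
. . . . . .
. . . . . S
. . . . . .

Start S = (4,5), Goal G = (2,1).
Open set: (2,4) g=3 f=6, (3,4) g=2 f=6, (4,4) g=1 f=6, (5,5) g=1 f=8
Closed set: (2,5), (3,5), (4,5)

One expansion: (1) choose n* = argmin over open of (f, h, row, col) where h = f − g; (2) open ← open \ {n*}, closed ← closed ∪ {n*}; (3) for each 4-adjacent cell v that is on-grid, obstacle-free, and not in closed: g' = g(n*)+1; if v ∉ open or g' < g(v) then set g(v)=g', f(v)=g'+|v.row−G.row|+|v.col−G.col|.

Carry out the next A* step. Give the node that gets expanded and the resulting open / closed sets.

step 1: expand (2,4) (f=6, h=3) → closed; open now [(1,4) g=4 f=8, (3,4) g=2 f=6, (4,4) g=1 f=6, (5,5) g=1 f=8]

expanded=(2,4); open=[(1,4) g=4 f=8, (3,4) g=2 f=6, (4,4) g=1 f=6, (5,5) g=1 f=8]; closed=[(2,4), (2,5), (3,5), (4,5)]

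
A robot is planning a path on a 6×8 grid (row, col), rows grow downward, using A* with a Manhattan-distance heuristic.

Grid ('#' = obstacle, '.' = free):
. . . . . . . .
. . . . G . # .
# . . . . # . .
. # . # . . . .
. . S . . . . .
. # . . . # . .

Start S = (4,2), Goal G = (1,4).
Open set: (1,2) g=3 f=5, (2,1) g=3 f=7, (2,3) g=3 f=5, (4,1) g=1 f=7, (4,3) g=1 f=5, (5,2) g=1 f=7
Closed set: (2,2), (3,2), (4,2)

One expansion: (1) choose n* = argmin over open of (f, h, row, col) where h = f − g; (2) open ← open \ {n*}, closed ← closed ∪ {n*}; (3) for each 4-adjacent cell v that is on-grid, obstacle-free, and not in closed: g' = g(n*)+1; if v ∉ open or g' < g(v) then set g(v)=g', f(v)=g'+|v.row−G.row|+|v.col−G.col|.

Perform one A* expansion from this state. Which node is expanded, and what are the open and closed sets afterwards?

step 1: expand (1,2) (f=5, h=2) → closed; open now [(0,2) g=4 f=7, (1,1) g=4 f=7, (1,3) g=4 f=5, (2,1) g=3 f=7, (2,3) g=3 f=5, (4,1) g=1 f=7, (4,3) g=1 f=5, (5,2) g=1 f=7]

expanded=(1,2); open=[(0,2) g=4 f=7, (1,1) g=4 f=7, (1,3) g=4 f=5, (2,1) g=3 f=7, (2,3) g=3 f=5, (4,1) g=1 f=7, (4,3) g=1 f=5, (5,2) g=1 f=7]; closed=[(1,2), (2,2), (3,2), (4,2)]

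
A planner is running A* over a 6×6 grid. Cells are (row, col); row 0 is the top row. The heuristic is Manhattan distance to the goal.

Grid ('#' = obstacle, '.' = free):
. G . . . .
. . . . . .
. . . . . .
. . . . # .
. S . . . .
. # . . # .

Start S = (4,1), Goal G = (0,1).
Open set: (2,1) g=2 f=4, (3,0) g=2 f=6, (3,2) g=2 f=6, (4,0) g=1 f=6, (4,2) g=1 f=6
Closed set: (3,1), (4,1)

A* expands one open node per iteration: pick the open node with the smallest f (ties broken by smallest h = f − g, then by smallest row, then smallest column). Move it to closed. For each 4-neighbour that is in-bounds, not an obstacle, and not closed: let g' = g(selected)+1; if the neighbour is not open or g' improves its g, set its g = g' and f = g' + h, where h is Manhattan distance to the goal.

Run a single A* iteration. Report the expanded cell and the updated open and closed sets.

step 1: expand (2,1) (f=4, h=2) → closed; open now [(1,1) g=3 f=4, (2,0) g=3 f=6, (2,2) g=3 f=6, (3,0) g=2 f=6, (3,2) g=2 f=6, (4,0) g=1 f=6, (4,2) g=1 f=6]

expanded=(2,1); open=[(1,1) g=3 f=4, (2,0) g=3 f=6, (2,2) g=3 f=6, (3,0) g=2 f=6, (3,2) g=2 f=6, (4,0) g=1 f=6, (4,2) g=1 f=6]; closed=[(2,1), (3,1), (4,1)]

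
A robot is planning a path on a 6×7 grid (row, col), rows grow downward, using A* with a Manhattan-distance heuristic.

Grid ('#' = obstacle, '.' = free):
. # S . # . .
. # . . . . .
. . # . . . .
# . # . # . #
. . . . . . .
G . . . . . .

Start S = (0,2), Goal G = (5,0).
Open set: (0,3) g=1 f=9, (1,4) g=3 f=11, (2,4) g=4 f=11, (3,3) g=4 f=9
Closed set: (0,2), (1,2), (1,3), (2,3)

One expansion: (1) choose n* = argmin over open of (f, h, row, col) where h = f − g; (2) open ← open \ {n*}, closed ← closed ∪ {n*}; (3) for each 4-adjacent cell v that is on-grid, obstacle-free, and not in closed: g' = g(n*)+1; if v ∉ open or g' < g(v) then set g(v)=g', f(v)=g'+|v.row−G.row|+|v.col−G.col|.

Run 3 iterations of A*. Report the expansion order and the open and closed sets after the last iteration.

order=[(3,3) → (4,3) → (4,2)]; open=[(0,3) g=1 f=9, (1,4) g=3 f=11, (2,4) g=4 f=11, (4,1) g=7 f=9, (4,4) g=6 f=11, (5,2) g=7 f=9, (5,3) g=6 f=9]; closed=[(0,2), (1,2), (1,3), (2,3), (3,3), (4,2), (4,3)]

step 1: expand (3,3) (f=9, h=5) → closed; open now [(0,3) g=1 f=9, (1,4) g=3 f=11, (2,4) g=4 f=11, (4,3) g=5 f=9]
step 2: expand (4,3) (f=9, h=4) → closed; open now [(0,3) g=1 f=9, (1,4) g=3 f=11, (2,4) g=4 f=11, (4,2) g=6 f=9, (4,4) g=6 f=11, (5,3) g=6 f=9]
step 3: expand (4,2) (f=9, h=3) → closed; open now [(0,3) g=1 f=9, (1,4) g=3 f=11, (2,4) g=4 f=11, (4,1) g=7 f=9, (4,4) g=6 f=11, (5,2) g=7 f=9, (5,3) g=6 f=9]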